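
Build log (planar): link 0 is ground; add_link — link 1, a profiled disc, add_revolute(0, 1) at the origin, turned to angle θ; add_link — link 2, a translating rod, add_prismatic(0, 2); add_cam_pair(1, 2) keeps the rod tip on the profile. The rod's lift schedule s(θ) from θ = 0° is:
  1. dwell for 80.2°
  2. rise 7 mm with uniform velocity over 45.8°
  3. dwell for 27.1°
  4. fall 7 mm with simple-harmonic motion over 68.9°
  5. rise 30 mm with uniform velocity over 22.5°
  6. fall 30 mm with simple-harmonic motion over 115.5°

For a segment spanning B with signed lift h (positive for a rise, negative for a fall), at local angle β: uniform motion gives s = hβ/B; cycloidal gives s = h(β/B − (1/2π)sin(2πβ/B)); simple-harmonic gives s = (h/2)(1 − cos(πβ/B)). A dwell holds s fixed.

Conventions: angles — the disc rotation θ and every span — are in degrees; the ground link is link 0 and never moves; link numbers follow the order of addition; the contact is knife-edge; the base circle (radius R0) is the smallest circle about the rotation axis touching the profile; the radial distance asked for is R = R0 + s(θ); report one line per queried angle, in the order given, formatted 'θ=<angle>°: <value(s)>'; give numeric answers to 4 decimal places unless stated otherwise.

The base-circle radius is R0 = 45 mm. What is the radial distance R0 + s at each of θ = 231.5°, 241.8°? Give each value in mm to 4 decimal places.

seg 1 [0°–80.2°] dwell: s stays 0.0000
seg 2 [80.2°–126°] uniform, h=7: full span → s += 7 → s = 7.0000
seg 3 [126°–153.1°] dwell: s stays 7.0000
seg 4 [153.1°–222°] simple-harmonic, h=-7: full span → s += -7 → s = 0.0000
seg 5 [222°–244.5°] uniform, h=30: θ=231.5° here. β=9.5, B=22.5. 30·9.5/22.5 = 12.6667 → s = 12.6667
seg 5 [222°–244.5°] uniform, h=30: θ=241.8° here. β=19.8, B=22.5. 30·19.8/22.5 = 26.4000 → s = 26.4000
θ=231.5°: R = R0 + s = 45 + 12.6667 = 57.6667
θ=241.8°: R = R0 + s = 45 + 26.4000 = 71.4000

θ=231.5°: 57.6667
θ=241.8°: 71.4000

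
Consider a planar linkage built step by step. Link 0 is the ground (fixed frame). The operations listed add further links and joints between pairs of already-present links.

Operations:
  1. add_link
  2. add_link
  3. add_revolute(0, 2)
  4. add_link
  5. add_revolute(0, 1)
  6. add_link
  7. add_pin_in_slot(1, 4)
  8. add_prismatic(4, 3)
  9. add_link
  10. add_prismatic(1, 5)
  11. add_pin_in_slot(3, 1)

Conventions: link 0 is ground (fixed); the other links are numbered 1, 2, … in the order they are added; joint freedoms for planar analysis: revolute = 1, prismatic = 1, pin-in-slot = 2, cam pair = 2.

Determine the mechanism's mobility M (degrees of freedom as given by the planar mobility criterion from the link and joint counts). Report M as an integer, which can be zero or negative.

link 0 = ground. State L|J1|J2 = 1|0|0
+link1  2|0|0
+link2  3|0|0
R(0,2) f=1→J1  3|1|0
+link3  4|1|0
R(0,1) f=1→J1  4|2|0
+link4  5|2|0
PS(1,4) f=2→J2  5|2|1
P(4,3) f=1→J1  5|3|1
+link5  6|3|1
P(1,5) f=1→J1  6|4|1
PS(3,1) f=2→J2  6|4|2
M = 3(6−1)−2·4−2 = 15−8−2 = 5

M = 5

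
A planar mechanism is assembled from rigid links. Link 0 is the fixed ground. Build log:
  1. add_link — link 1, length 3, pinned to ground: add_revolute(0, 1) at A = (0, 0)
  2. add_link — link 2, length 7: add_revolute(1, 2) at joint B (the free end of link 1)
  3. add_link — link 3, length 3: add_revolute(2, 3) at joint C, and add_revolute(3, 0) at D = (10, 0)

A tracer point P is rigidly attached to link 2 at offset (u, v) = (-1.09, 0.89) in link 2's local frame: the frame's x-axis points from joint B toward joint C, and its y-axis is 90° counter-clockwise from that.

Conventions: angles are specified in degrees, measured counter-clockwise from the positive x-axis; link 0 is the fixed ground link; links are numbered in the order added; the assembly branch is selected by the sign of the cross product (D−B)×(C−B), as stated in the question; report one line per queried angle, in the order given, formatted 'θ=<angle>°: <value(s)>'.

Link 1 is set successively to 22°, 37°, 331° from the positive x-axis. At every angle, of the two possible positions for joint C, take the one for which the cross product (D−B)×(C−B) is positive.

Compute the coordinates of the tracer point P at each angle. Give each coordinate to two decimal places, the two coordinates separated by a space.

A=(0,0), D=(10.00,0)
θ=22°: B = A + 3.00·(cos22°, sin22°) = (2.7816, 1.1238)
θ=22°: |BD| = 7.3054
θ=22°: circle(B,7.00) ∩ circle(D,3.00): a=6.3904, h=2.8571
θ=22°:   candidates: C₊=(9.5354,2.9638) cross=20.872; C₋=(8.6564,-2.6823) cross=-20.872
θ=22°:   branch + wants cross > 0 → take C=(9.5354,2.9638) (cross=20.872)
θ=22°: ex = (C−B)/|BC| = (0.9648,0.2629); ey = (-0.2629,0.9648)
θ=22°: P = B + -1.09·ex + 0.89·ey = (1.4959,1.6960)
θ=37°: B = A + 3.00·(cos37°, sin37°) = (2.3959, 1.8054)
θ=37°: |BD| = 7.8155
θ=37°: circle(B,7.00) ∩ circle(D,3.00): a=6.4668, h=2.6797
θ=37°:   candidates: C₊=(9.3068,2.9188) cross=20.943; C₋=(8.0687,-2.2957) cross=-20.943
θ=37°:   branch + wants cross > 0 → take C=(9.3068,2.9188) (cross=20.943)
θ=37°: ex = (C−B)/|BC| = (0.9873,0.1591); ey = (-0.1591,0.9873)
θ=37°: P = B + -1.09·ex + 0.89·ey = (1.1782,2.5107)
θ=331°: B = A + 3.00·(cos331°, sin331°) = (2.6239, -1.4544)
θ=331°: |BD| = 7.5182
θ=331°: circle(B,7.00) ∩ circle(D,3.00): a=6.4193, h=2.7915
θ=331°:   candidates: C₊=(8.3819,2.5262) cross=20.987; C₋=(9.4619,-2.9514) cross=-20.987
θ=331°:   branch + wants cross > 0 → take C=(8.3819,2.5262) (cross=20.987)
θ=331°: ex = (C−B)/|BC| = (0.8226,0.5687); ey = (-0.5687,0.8226)
θ=331°: P = B + -1.09·ex + 0.89·ey = (1.2211,-1.3422)

θ=22°: 1.50 1.70
θ=37°: 1.18 2.51
θ=331°: 1.22 -1.34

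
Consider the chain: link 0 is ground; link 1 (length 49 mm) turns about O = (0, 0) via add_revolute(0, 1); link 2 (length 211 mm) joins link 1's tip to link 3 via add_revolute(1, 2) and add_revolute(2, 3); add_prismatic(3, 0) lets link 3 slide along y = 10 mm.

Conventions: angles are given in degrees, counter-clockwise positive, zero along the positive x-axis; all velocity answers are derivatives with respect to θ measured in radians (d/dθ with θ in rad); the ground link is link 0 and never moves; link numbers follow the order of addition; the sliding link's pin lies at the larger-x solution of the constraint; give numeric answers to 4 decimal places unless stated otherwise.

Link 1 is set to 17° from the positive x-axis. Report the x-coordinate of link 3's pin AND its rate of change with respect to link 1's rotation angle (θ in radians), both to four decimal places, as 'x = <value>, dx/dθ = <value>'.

geometry: r = 49 mm, L = 211 mm, e = 10 mm
crank pin P = (r cos θ, r sin θ) = (46.858933, 14.326214)
h = r sin θ − e = 14.326214 − 10 = 4.326214
x = r cos θ + √(L² − h²) = 46.858933 + 210.955644 = 257.814577
dx/dθ = −r sin θ − h·r cos θ/√(L² − h²) (θ in radians; h = 4.326214) = -15.287182

x = 257.8146, dx/dθ = -15.2872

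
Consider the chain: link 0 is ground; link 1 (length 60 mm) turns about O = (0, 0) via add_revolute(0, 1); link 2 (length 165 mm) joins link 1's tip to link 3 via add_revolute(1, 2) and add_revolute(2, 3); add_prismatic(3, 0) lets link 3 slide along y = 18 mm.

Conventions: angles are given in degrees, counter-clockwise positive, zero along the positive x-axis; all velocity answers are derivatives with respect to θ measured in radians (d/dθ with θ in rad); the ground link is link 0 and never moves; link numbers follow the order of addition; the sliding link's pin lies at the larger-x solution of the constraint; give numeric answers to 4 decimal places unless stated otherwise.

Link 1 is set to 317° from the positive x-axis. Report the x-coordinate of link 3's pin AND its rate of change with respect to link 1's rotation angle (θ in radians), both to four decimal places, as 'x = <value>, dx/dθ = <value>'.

geometry: r = 60 mm, L = 165 mm, e = 18 mm
crank pin P = (r cos θ, r sin θ) = (43.881222, -40.919902)
h = r sin θ − e = -40.919902 − 18 = -58.919902
x = r cos θ + √(L² − h²) = 43.881222 + 154.121527 = 198.002749
dx/dθ = −r sin θ − h·r cos θ/√(L² − h²) (θ in radians; h = -58.919902) = 57.695477

x = 198.0027, dx/dθ = 57.6955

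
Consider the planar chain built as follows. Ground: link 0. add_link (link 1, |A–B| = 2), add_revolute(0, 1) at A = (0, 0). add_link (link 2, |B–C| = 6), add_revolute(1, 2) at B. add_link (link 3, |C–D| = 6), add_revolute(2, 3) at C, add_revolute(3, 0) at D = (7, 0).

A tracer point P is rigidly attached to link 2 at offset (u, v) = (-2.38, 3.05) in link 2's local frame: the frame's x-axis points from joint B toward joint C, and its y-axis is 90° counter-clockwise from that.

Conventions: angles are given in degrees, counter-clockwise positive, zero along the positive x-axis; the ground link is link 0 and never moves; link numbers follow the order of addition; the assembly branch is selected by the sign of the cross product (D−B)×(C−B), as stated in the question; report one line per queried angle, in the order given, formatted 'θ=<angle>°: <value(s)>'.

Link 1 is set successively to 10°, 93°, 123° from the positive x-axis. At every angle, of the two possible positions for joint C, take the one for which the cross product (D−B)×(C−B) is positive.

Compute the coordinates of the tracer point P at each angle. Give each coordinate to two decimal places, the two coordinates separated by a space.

A=(0,0), D=(7.00,0)
θ=10°: B = A + 2.00·(cos10°, sin10°) = (1.9696, 0.3473)
θ=10°: |BD| = 5.0424
θ=10°: circle(B,6.00) ∩ circle(D,6.00): a=2.5212, h=5.4446
θ=10°:   candidates: C₊=(4.8598,5.6053) cross=27.454; C₋=(4.1098,-5.2580) cross=-27.454
θ=10°:   branch + wants cross > 0 → take C=(4.8598,5.6053) (cross=27.454)
θ=10°: ex = (C−B)/|BC| = (0.4817,0.8763); ey = (-0.8763,0.4817)
θ=10°: P = B + -2.38·ex + 3.05·ey = (-1.8497,-0.2692)
θ=93°: B = A + 2.00·(cos93°, sin93°) = (-0.1047, 1.9973)
θ=93°: |BD| = 7.3801
θ=93°: circle(B,6.00) ∩ circle(D,6.00): a=3.6900, h=4.7311
θ=93°:   candidates: C₊=(4.7280,5.5532) cross=34.916; C₋=(2.1673,-3.5560) cross=-34.916
θ=93°:   branch + wants cross > 0 → take C=(4.7280,5.5532) (cross=34.916)
θ=93°: ex = (C−B)/|BC| = (0.8055,0.5927); ey = (-0.5927,0.8055)
θ=93°: P = B + -2.38·ex + 3.05·ey = (-3.8293,3.0434)
θ=123°: B = A + 2.00·(cos123°, sin123°) = (-1.0893, 1.6773)
θ=123°: |BD| = 8.2613
θ=123°: circle(B,6.00) ∩ circle(D,6.00): a=4.1307, h=4.3517
θ=123°:   candidates: C₊=(3.8389,5.0998) cross=35.951; C₋=(2.0718,-3.4224) cross=-35.951
θ=123°:   branch + wants cross > 0 → take C=(3.8389,5.0998) (cross=35.951)
θ=123°: ex = (C−B)/|BC| = (0.8214,0.5704); ey = (-0.5704,0.8214)
θ=123°: P = B + -2.38·ex + 3.05·ey = (-4.7839,2.8249)

θ=10°: -1.85 -0.27
θ=93°: -3.83 3.04
θ=123°: -4.78 2.82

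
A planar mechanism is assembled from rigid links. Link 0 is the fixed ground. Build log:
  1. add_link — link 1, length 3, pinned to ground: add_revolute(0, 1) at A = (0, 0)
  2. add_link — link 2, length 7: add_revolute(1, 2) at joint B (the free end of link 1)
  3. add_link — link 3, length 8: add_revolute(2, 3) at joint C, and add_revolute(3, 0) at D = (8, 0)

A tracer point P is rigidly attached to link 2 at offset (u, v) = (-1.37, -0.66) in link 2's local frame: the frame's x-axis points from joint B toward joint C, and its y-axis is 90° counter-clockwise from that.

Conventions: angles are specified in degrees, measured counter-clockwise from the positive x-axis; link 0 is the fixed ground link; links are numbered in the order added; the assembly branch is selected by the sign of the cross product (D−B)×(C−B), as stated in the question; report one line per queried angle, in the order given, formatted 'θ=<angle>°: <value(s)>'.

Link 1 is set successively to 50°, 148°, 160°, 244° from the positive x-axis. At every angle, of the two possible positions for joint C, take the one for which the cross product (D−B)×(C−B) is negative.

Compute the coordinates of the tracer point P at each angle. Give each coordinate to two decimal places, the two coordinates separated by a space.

A=(0,0), D=(8.00,0)
θ=50°: B = A + 3.00·(cos50°, sin50°) = (1.9284, 2.2981)
θ=50°: |BD| = 6.4920
θ=50°: circle(B,7.00) ∩ circle(D,8.00): a=2.0907, h=6.6805
θ=50°:   candidates: C₊=(6.2486,7.8059) cross=43.370; C₋=(1.5189,-4.6899) cross=-43.370
θ=50°:   branch - wants cross < 0 → take C=(1.5189,-4.6899) (cross=-43.370)
θ=50°: ex = (C−B)/|BC| = (-0.0585,-0.9983); ey = (0.9983,-0.0585)
θ=50°: P = B + -1.37·ex + -0.66·ey = (1.3496,3.7044)
θ=148°: B = A + 3.00·(cos148°, sin148°) = (-2.5441, 1.5898)
θ=148°: |BD| = 10.6633
θ=148°: circle(B,7.00) ∩ circle(D,8.00): a=4.6283, h=5.2515
θ=148°:   candidates: C₊=(2.8154,6.0926) cross=55.999; C₋=(1.2495,-4.2931) cross=-55.999
θ=148°:   branch - wants cross < 0 → take C=(1.2495,-4.2931) (cross=-55.999)
θ=148°: ex = (C−B)/|BC| = (0.5420,-0.8404); ey = (0.8404,0.5420)
θ=148°: P = B + -1.37·ex + -0.66·ey = (-3.8413,2.3834)
θ=160°: B = A + 3.00·(cos160°, sin160°) = (-2.8191, 1.0261)
θ=160°: |BD| = 10.8676
θ=160°: circle(B,7.00) ∩ circle(D,8.00): a=4.7437, h=5.1476
θ=160°:   candidates: C₊=(2.3894,5.7028) cross=55.942; C₋=(1.4174,-4.5464) cross=-55.942
θ=160°:   branch - wants cross < 0 → take C=(1.4174,-4.5464) (cross=-55.942)
θ=160°: ex = (C−B)/|BC| = (0.6052,-0.7961); ey = (0.7961,0.6052)
θ=160°: P = B + -1.37·ex + -0.66·ey = (-4.1736,1.7172)
θ=244°: B = A + 3.00·(cos244°, sin244°) = (-1.3151, -2.6964)
θ=244°: |BD| = 9.6975
θ=244°: circle(B,7.00) ∩ circle(D,8.00): a=4.0754, h=5.6913
θ=244°:   candidates: C₊=(1.0171,3.9037) cross=55.192; C₋=(4.1820,-7.0302) cross=-55.192
θ=244°:   branch - wants cross < 0 → take C=(4.1820,-7.0302) (cross=-55.192)
θ=244°: ex = (C−B)/|BC| = (0.7853,-0.6191); ey = (0.6191,0.7853)
θ=244°: P = B + -1.37·ex + -0.66·ey = (-2.7996,-2.3665)

θ=50°: 1.35 3.70
θ=148°: -3.84 2.38
θ=160°: -4.17 1.72
θ=244°: -2.80 -2.37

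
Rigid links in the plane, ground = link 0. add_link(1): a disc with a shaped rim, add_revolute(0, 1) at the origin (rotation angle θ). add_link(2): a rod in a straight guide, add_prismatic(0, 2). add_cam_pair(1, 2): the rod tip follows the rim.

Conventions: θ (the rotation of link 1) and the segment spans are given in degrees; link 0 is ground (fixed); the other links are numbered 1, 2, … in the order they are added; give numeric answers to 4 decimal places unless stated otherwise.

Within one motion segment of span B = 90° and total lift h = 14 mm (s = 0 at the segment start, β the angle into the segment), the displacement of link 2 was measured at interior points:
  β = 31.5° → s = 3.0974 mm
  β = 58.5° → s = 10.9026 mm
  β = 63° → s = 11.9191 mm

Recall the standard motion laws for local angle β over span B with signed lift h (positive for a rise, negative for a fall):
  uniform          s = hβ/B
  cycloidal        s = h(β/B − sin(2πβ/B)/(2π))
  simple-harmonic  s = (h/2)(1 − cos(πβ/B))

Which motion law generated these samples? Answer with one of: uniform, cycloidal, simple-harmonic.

candidates at β/B = r: uniform s = h·r (linear in β); cycloidal s = h·(r − sin(2πr)/(2π)); simple-harmonic s = (h/2)(1 − cos(πr))
β=31.5°: printed 3.0974 | uniform 4.9000, cycloidal 3.0974, simple-harmonic 3.8221
β=58.5°: printed 10.9026 | uniform 9.1000, cycloidal 10.9026, simple-harmonic 10.1779
β=63°: printed 11.9191 | uniform 9.8000, cycloidal 11.9191, simple-harmonic 11.1145
only one law matches every sample → cycloidal

cycloidal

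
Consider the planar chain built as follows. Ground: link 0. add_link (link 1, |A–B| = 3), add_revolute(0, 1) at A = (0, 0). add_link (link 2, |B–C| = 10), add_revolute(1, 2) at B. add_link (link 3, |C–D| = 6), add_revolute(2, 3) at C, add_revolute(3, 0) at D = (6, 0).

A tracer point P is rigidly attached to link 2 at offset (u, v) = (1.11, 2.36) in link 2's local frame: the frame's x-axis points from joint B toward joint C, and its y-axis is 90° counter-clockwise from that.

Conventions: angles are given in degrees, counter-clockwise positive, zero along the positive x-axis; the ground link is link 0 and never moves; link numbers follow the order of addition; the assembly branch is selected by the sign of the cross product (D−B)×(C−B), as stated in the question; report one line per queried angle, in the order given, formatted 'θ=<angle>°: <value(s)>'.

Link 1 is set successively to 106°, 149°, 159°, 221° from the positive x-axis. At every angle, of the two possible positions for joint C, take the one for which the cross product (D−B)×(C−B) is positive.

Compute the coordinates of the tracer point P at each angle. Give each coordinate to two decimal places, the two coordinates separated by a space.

A=(0,0), D=(6.00,0)
θ=106°: B = A + 3.00·(cos106°, sin106°) = (-0.8269, 2.8838)
θ=106°: |BD| = 7.4110
θ=106°: circle(B,10.00) ∩ circle(D,6.00): a=8.0234, h=5.9687
θ=106°:   candidates: C₊=(8.8867,5.2600) cross=44.234; C₋=(4.2416,-5.7366) cross=-44.234
θ=106°:   branch + wants cross > 0 → take C=(8.8867,5.2600) (cross=44.234)
θ=106°: ex = (C−B)/|BC| = (0.9714,0.2376); ey = (-0.2376,0.9714)
θ=106°: P = B + 1.11·ex + 2.36·ey = (-0.3095,5.4399)
θ=149°: B = A + 3.00·(cos149°, sin149°) = (-2.5715, 1.5451)
θ=149°: |BD| = 8.7097
θ=149°: circle(B,10.00) ∩ circle(D,6.00): a=8.0289, h=5.9613
θ=149°:   candidates: C₊=(6.3876,5.9875) cross=51.920; C₋=(4.2725,-5.7459) cross=-51.920
θ=149°:   branch + wants cross > 0 → take C=(6.3876,5.9875) (cross=51.920)
θ=149°: ex = (C−B)/|BC| = (0.8959,0.4442); ey = (-0.4442,0.8959)
θ=149°: P = B + 1.11·ex + 2.36·ey = (-2.6254,4.1526)
θ=159°: B = A + 3.00·(cos159°, sin159°) = (-2.8007, 1.0751)
θ=159°: |BD| = 8.8662
θ=159°: circle(B,10.00) ∩ circle(D,6.00): a=8.0423, h=5.9432
θ=159°:   candidates: C₊=(5.9029,5.9992) cross=52.693; C₋=(4.4616,-5.7994) cross=-52.693
θ=159°:   branch + wants cross > 0 → take C=(5.9029,5.9992) (cross=52.693)
θ=159°: ex = (C−B)/|BC| = (0.8704,0.4924); ey = (-0.4924,0.8704)
θ=159°: P = B + 1.11·ex + 2.36·ey = (-2.9967,3.6757)
θ=221°: B = A + 3.00·(cos221°, sin221°) = (-2.2641, -1.9682)
θ=221°: |BD| = 8.4953
θ=221°: circle(B,10.00) ∩ circle(D,6.00): a=8.0144, h=5.9807
θ=221°:   candidates: C₊=(4.1466,5.7066) cross=50.808; C₋=(6.9179,-5.9294) cross=-50.808
θ=221°:   branch + wants cross > 0 → take C=(4.1466,5.7066) (cross=50.808)
θ=221°: ex = (C−B)/|BC| = (0.6411,0.7675); ey = (-0.7675,0.6411)
θ=221°: P = B + 1.11·ex + 2.36·ey = (-3.3638,0.3967)

θ=106°: -0.31 5.44
θ=149°: -2.63 4.15
θ=159°: -3.00 3.68
θ=221°: -3.36 0.40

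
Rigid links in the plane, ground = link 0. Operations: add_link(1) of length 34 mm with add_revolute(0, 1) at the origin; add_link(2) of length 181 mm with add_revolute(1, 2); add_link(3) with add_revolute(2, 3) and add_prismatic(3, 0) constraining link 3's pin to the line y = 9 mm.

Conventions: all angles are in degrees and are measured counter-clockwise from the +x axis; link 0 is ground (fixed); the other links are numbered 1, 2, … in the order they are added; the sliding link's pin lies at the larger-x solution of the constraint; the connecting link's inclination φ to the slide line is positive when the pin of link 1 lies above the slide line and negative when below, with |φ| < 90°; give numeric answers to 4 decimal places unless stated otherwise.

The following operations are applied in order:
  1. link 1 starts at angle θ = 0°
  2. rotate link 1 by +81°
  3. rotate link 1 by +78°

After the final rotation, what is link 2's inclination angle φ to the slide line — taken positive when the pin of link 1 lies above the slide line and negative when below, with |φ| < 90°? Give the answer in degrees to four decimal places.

geometry: r = 34 mm, L = 181 mm, e = 9 mm; θ starts at 0°
rotate link 1 by +81°: θ ← 0° +81° = 81°
rotate link 1 by +78°: θ ← 81° +78° = 159°
h = r sin θ − e = 12.184510 − 9 = 3.184510
sin φ = h / L = 3.184510 / 181 = 0.01759398
φ = arcsin(0.01759398) = 1.008113°

1.0081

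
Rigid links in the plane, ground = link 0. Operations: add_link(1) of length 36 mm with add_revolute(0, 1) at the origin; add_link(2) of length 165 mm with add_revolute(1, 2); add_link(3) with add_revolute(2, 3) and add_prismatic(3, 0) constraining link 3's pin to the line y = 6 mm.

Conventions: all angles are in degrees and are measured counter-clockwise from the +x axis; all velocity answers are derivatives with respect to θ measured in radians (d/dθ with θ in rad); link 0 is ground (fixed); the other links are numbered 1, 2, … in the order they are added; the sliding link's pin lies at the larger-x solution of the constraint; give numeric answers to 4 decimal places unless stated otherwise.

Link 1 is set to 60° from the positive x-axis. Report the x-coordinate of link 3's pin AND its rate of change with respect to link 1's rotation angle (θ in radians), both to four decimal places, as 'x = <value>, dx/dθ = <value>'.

geometry: r = 36 mm, L = 165 mm, e = 6 mm
crank pin P = (r cos θ, r sin θ) = (18.000000, 31.176915)
h = r sin θ − e = 31.176915 − 6 = 25.176915
x = r cos θ + √(L² − h²) = 18.000000 + 163.067848 = 181.067848
dx/dθ = −r sin θ − h·r cos θ/√(L² − h²) (θ in radians; h = 25.176915) = -33.956031

x = 181.0678, dx/dθ = -33.9560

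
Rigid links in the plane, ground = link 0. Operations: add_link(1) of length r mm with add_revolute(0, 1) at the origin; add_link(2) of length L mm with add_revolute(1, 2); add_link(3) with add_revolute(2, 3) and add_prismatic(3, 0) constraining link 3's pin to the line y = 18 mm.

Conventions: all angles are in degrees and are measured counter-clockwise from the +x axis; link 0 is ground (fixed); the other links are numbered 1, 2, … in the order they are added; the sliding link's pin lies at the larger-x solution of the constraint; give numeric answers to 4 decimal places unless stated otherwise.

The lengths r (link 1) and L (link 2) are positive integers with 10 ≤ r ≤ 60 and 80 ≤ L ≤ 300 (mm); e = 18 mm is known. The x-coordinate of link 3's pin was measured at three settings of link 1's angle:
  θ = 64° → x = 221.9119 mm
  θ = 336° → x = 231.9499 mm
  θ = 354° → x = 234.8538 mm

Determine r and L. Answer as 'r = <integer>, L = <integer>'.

constraint per measurement: (x − r cos θ)² + (r sin θ − e)² = L²
subtracting the θ₁ and θ₂ equations cancels the r² and L² terms:
r = (x₁² − x₂²) / (2[(x₁cos θ₁ + e sin θ₁) − (x₂cos θ₂ + e sin θ₂)]) = 25.0000 → r = 25
L² = (x₁ − r cos θ₁)² + (r sin θ₁ − e)² = 44520.9880 → L = 211.0000 → L = 211
check at θ₃=354°: x = 234.8538 (printed 234.8538) ✓

r = 25, L = 211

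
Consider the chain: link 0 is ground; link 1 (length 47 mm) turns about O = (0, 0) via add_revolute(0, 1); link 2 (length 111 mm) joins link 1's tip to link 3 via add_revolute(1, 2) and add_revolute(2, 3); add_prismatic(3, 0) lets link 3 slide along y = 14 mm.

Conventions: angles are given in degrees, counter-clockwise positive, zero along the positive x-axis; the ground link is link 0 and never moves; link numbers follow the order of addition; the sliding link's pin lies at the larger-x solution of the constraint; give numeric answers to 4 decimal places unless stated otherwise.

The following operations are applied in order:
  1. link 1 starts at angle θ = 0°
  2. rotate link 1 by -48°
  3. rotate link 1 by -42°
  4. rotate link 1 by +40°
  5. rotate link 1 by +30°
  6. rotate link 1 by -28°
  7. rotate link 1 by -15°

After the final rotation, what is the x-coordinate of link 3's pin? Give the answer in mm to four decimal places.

geometry: r = 47 mm, L = 111 mm, e = 14 mm; θ starts at 0°
rotate link 1 by -48°: θ ← 0° -48° = -48°
rotate link 1 by -42°: θ ← -48° -42° = -90°
rotate link 1 by +40°: θ ← -90° +40° = -50°
rotate link 1 by +30°: θ ← -50° +30° = -20°
rotate link 1 by -28°: θ ← -20° -28° = -48°
rotate link 1 by -15°: θ ← -48° -15° = -63°
crank pin P = (r cos θ, r sin θ) = (21.337553, -41.877307)
h = r sin θ − e = -41.877307 − 14 = -55.877307
x = r cos θ + √(L² − h²) = 21.337553 + 95.909992 = 117.247546

117.2475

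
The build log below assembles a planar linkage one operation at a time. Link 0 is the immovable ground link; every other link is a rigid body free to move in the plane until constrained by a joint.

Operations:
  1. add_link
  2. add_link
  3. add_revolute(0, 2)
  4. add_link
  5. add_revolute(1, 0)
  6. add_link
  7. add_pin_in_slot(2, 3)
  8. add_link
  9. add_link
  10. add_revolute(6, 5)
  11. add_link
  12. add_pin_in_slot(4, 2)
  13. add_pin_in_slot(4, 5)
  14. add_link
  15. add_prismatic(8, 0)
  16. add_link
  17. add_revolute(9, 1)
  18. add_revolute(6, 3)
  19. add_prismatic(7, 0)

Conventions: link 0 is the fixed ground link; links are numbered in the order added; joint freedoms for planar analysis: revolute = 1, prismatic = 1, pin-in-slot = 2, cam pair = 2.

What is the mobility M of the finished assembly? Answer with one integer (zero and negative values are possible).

(L,J1,J2)=(1,0,0); link0 fixed
link1: (2,0,0)
link2: (3,0,0)
R 0-2 [J1]: (3,1,0)
link3: (4,1,0)
R 1-0 [J1]: (4,2,0)
link4: (5,2,0)
PS 2-3 [J2]: (5,2,1)
link5: (6,2,1)
link6: (7,2,1)
R 6-5 [J1]: (7,3,1)
link7: (8,3,1)
PS 4-2 [J2]: (8,3,2)
PS 4-5 [J2]: (8,3,3)
link8: (9,3,3)
P 8-0 [J1]: (9,4,3)
link9: (10,4,3)
R 9-1 [J1]: (10,5,3)
R 6-3 [J1]: (10,6,3)
P 7-0 [J1]: (10,7,3)
Grübler: 3·9 − 2·7 − 3 = 10

M = 10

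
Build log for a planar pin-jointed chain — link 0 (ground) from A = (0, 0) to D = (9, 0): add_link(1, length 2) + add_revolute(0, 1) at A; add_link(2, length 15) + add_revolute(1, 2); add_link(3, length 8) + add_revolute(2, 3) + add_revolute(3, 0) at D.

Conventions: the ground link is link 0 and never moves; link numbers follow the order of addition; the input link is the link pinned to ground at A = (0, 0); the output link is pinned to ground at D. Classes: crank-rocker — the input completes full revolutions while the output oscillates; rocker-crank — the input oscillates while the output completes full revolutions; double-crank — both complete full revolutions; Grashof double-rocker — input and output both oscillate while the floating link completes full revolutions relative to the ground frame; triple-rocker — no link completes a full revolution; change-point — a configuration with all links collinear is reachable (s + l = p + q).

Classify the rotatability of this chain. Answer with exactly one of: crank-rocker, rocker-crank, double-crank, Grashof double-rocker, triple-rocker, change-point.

lengths: ground=9, input=2, coupler=15, output=8
sorted: s=2 (shortest), l=15 (longest), p+q=17
s + l = 17 vs p + q = 17
s + l = p + q → change-point (collinear configuration reachable)

change-point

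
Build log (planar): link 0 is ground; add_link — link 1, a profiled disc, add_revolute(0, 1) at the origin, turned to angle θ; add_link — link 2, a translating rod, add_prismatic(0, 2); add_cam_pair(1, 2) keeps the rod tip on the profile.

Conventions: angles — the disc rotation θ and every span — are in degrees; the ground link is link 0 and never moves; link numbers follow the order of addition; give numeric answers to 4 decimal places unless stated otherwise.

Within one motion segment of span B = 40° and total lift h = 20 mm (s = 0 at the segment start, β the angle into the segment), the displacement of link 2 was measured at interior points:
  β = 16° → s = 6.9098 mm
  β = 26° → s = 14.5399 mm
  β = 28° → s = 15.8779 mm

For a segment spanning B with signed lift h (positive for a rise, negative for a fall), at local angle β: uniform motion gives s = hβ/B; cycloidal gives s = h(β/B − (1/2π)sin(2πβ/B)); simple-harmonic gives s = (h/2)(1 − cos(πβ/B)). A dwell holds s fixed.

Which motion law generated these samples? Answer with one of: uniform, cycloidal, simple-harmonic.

candidates at β/B = r: uniform s = h·r (linear in β); cycloidal s = h·(r − sin(2πr)/(2π)); simple-harmonic s = (h/2)(1 − cos(πr))
β=16°: printed 6.9098 | uniform 8.0000, cycloidal 6.1290, simple-harmonic 6.9098
β=26°: printed 14.5399 | uniform 13.0000, cycloidal 15.5752, simple-harmonic 14.5399
β=28°: printed 15.8779 | uniform 14.0000, cycloidal 17.0273, simple-harmonic 15.8779
only one law matches every sample → simple-harmonic

simple-harmonic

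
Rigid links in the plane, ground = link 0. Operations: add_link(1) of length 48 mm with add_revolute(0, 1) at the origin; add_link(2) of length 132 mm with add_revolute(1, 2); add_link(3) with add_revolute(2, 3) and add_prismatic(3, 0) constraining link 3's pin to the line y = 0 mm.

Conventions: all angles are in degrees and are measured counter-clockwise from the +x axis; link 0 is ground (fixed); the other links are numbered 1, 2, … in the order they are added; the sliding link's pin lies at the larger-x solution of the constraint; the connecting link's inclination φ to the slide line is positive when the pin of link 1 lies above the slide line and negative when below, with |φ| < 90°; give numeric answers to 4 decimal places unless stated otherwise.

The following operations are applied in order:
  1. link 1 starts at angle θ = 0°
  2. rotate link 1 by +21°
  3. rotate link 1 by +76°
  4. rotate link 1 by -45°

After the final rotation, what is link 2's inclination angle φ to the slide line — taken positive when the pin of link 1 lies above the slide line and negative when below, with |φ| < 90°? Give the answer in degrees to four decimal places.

geometry: r = 48 mm, L = 132 mm, e = 0 mm; θ starts at 0°
rotate link 1 by +21°: θ ← 0° +21° = 21°
rotate link 1 by +76°: θ ← 21° +76° = 97°
rotate link 1 by -45°: θ ← 97° -45° = 52°
h = r sin θ − e = 37.824516 − 0 = 37.824516
sin φ = h / L = 37.824516 / 132 = 0.28654936
φ = arcsin(0.28654936) = 16.651484°

16.6515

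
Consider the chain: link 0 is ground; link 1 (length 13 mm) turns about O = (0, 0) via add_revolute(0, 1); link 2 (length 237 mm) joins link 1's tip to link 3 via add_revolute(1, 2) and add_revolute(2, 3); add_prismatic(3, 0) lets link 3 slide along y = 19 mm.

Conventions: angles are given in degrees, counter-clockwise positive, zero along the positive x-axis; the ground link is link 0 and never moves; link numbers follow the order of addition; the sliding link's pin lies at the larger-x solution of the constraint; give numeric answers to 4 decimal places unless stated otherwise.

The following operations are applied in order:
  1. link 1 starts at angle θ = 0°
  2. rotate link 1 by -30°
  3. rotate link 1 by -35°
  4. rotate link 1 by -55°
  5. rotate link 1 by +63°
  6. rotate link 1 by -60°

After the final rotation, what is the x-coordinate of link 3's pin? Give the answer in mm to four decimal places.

geometry: r = 13 mm, L = 237 mm, e = 19 mm; θ starts at 0°
rotate link 1 by -30°: θ ← 0° -30° = -30°
rotate link 1 by -35°: θ ← -30° -35° = -65°
rotate link 1 by -55°: θ ← -65° -55° = -120°
rotate link 1 by +63°: θ ← -120° +63° = -57°
rotate link 1 by -60°: θ ← -57° -60° = -117°
crank pin P = (r cos θ, r sin θ) = (-5.901876, -11.583085)
h = r sin θ − e = -11.583085 − 19 = -30.583085
x = r cos θ + √(L² − h²) = -5.901876 + 235.018457 = 229.116580

229.1166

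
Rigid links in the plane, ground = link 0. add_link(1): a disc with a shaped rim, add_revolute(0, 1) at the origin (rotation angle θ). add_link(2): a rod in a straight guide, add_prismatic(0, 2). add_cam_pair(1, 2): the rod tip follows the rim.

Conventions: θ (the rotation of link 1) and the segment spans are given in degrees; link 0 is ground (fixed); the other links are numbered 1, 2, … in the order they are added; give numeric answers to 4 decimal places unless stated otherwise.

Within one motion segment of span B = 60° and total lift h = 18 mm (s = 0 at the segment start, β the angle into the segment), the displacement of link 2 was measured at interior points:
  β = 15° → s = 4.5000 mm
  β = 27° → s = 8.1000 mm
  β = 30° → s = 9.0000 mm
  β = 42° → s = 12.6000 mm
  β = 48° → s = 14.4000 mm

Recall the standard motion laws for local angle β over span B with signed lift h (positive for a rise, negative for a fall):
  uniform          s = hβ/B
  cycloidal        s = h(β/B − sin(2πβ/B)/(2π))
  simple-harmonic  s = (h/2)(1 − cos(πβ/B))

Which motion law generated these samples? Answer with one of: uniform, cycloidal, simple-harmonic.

candidates at β/B = r: uniform s = h·r (linear in β); cycloidal s = h·(r − sin(2πr)/(2π)); simple-harmonic s = (h/2)(1 − cos(πr))
β=15°: printed 4.5000 | uniform 4.5000, cycloidal 1.6352, simple-harmonic 2.6360
β=27°: printed 8.1000 | uniform 8.1000, cycloidal 7.2147, simple-harmonic 7.5921
β=30°: printed 9.0000 | uniform 9.0000, cycloidal 9.0000, simple-harmonic 9.0000
β=42°: printed 12.6000 | uniform 12.6000, cycloidal 15.3246, simple-harmonic 14.2901
β=48°: printed 14.4000 | uniform 14.4000, cycloidal 17.1246, simple-harmonic 16.2812
only one law matches every sample → uniform

uniform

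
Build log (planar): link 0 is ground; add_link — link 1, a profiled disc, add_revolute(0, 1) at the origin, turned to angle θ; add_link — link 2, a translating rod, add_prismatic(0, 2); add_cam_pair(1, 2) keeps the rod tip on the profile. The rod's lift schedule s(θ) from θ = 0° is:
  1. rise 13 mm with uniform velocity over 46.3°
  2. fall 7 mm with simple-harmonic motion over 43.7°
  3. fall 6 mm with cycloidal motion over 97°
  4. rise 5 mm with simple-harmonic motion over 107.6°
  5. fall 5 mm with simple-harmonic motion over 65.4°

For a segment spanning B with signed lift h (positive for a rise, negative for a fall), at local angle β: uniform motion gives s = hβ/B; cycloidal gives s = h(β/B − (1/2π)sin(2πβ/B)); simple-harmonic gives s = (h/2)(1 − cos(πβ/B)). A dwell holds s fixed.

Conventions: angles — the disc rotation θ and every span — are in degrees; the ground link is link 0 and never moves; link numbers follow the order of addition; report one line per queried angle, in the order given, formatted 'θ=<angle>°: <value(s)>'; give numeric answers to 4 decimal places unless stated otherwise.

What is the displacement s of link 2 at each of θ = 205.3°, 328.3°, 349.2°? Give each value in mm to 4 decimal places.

seg 1 [0°–46.3°] uniform, h=13: full span → s += 13 → s = 13.0000
seg 2 [46.3°–90°] simple-harmonic, h=-7: full span → s += -7 → s = 6.0000
seg 3 [90°–187°] cycloidal, h=-6: full span → s += -6 → s = 0.0000
seg 4 [187°–294.6°] simple-harmonic, h=5: θ=205.3° here. β=18.3, B=107.6. 5/2·(1 − cos(π·0.1701)) = 0.3484 → s = 0.3484
seg 4 [187°–294.6°] simple-harmonic, h=5: full span → s += 5 → s = 5.0000
seg 5 [294.6°–360°] simple-harmonic, h=-5: θ=328.3° here. β=33.7, B=65.4. -5/2·(1 − cos(π·0.5153)) = -2.6200 → s = 2.3800
seg 5 [294.6°–360°] simple-harmonic, h=-5: θ=349.2° here. β=54.6, B=65.4. -5/2·(1 − cos(π·0.8349)) = -4.6710 → s = 0.3290

θ=205.3°: 0.3484
θ=328.3°: 2.3800
θ=349.2°: 0.3290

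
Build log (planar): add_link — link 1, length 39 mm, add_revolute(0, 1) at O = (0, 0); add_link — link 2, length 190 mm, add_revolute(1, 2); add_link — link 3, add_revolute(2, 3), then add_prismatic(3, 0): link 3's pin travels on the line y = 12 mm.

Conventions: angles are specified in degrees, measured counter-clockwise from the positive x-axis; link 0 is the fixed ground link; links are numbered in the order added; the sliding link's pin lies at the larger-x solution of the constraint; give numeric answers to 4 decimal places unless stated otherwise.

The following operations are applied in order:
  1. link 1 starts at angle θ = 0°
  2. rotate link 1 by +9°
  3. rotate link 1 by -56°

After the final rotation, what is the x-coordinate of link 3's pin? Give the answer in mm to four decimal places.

geometry: r = 39 mm, L = 190 mm, e = 12 mm; θ starts at 0°
rotate link 1 by +9°: θ ← 0° +9° = 9°
rotate link 1 by -56°: θ ← 9° -56° = -47°
crank pin P = (r cos θ, r sin θ) = (26.597936, -28.522794)
h = r sin θ − e = -28.522794 − 12 = -40.522794
x = r cos θ + √(L² − h²) = 26.597936 + 185.628401 = 212.226337

212.2263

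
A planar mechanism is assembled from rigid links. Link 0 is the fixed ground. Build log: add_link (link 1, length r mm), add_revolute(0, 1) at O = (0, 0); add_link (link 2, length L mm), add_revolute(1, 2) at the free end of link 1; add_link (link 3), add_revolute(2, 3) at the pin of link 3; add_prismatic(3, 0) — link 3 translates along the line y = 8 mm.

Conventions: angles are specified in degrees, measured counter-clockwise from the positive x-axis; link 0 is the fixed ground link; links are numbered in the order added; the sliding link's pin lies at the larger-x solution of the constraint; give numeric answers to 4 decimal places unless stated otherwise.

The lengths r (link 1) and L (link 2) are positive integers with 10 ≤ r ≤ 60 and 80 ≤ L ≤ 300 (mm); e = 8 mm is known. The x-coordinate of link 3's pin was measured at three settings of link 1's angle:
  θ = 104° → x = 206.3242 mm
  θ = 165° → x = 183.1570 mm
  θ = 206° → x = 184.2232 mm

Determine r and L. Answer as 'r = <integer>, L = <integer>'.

constraint per measurement: (x − r cos θ)² + (r sin θ − e)² = L²
subtracting the θ₁ and θ₂ equations cancels the r² and L² terms:
r = (x₁² − x₂²) / (2[(x₁cos θ₁ + e sin θ₁) − (x₂cos θ₂ + e sin θ₂)]) = 34.0001 → r = 34
L² = (x₁ − r cos θ₁)² + (r sin θ₁ − e)² = 46656.0099 → L = 216.0000 → L = 216
check at θ₃=206°: x = 184.2232 (printed 184.2232) ✓

r = 34, L = 216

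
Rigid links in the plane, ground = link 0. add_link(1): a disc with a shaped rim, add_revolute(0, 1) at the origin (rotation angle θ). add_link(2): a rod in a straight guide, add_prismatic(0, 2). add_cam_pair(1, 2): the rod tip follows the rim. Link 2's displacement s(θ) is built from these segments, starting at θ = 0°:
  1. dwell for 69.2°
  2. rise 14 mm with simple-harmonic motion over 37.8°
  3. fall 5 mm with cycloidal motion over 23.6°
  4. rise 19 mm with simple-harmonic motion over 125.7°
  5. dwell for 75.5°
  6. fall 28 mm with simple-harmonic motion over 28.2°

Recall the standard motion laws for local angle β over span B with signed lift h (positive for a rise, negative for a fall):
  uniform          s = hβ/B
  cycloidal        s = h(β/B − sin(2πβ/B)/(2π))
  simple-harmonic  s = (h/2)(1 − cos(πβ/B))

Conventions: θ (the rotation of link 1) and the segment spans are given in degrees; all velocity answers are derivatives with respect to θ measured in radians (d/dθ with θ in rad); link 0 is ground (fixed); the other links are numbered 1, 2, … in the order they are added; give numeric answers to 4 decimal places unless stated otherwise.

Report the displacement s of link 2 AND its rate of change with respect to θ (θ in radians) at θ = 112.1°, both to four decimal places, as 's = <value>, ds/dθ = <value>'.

segment 1 (0° to 69.2°, dwell): s unchanged at 0.0000
segment 2 (69.2° to 107°, simple-harmonic, h = 14) is passed completely: s = 0.0000 + (14) = 14.0000
θ = 112.1° falls in segment 3 (107° to 130.6°, cycloidal, h = -5): β = 112.1 − 107 = 5.1°, B = 23.6°; Δs = -5·(0.2161 − sin(2π·0.2161)/(2π)) = -0.3027; s = 14.0000 − 0.3027 = 13.6973
velocity in seg [107°–130.6°] (cycloidal), θ in radians: β = 5.1° = 0.0890 rad, B = 23.6° = 0.4119 rad; ds/dθ = (h/B)(1 − cos(2πβ/B)) = ((-5)/0.4119)(1 − cos(2π·0.2161)) = -9.572976 mm/rad

s = 13.6973, ds/dθ = -9.5730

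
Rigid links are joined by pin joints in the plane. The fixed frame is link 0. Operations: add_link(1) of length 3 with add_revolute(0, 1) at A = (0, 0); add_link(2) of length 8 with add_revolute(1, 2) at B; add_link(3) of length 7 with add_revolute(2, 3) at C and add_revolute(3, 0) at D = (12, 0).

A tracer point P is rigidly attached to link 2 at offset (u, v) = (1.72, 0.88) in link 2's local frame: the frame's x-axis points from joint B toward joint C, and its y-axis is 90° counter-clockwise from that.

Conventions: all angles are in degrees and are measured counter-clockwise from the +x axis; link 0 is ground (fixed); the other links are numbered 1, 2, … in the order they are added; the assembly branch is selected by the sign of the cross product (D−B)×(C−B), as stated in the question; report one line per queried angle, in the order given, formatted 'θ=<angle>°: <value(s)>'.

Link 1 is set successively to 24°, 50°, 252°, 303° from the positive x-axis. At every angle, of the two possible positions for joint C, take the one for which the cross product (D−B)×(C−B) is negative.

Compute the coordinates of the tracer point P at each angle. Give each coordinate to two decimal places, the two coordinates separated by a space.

A=(0,0), D=(12.00,0)
θ=24°: B = A + 3.00·(cos24°, sin24°) = (2.7406, 1.2202)
θ=24°: |BD| = 9.3394
θ=24°: circle(B,8.00) ∩ circle(D,7.00): a=5.4728, h=5.8351
θ=24°:   candidates: C₊=(8.9289,6.2903) cross=54.497; C₋=(7.4041,-5.2799) cross=-54.497
θ=24°:   branch - wants cross < 0 → take C=(7.4041,-5.2799) (cross=-54.497)
θ=24°: ex = (C−B)/|BC| = (0.5829,-0.8125); ey = (0.8125,0.5829)
θ=24°: P = B + 1.72·ex + 0.88·ey = (4.4583,0.3357)
θ=50°: B = A + 3.00·(cos50°, sin50°) = (1.9284, 2.2981)
θ=50°: |BD| = 10.3305
θ=50°: circle(B,8.00) ∩ circle(D,7.00): a=5.8913, h=5.4123
θ=50°:   candidates: C₊=(8.8760,6.2642) cross=55.912; C₋=(6.4680,-4.2891) cross=-55.912
θ=50°:   branch - wants cross < 0 → take C=(6.4680,-4.2891) (cross=-55.912)
θ=50°: ex = (C−B)/|BC| = (0.5675,-0.8234); ey = (0.8234,0.5675)
θ=50°: P = B + 1.72·ex + 0.88·ey = (3.6290,1.3812)
θ=252°: B = A + 3.00·(cos252°, sin252°) = (-0.9271, -2.8532)
θ=252°: |BD| = 13.2382
θ=252°: circle(B,8.00) ∩ circle(D,7.00): a=7.1856, h=3.5166
θ=252°:   candidates: C₊=(5.3318,2.1295) cross=46.554; C₋=(6.8476,-4.7385) cross=-46.554
θ=252°:   branch - wants cross < 0 → take C=(6.8476,-4.7385) (cross=-46.554)
θ=252°: ex = (C−B)/|BC| = (0.9718,-0.2357); ey = (0.2357,0.9718)
θ=252°: P = B + 1.72·ex + 0.88·ey = (0.9519,-2.4033)
θ=303°: B = A + 3.00·(cos303°, sin303°) = (1.6339, -2.5160)
θ=303°: |BD| = 10.6671
θ=303°: circle(B,8.00) ∩ circle(D,7.00): a=6.0366, h=5.2497
θ=303°:   candidates: C₊=(6.2620,4.0094) cross=55.999; C₋=(8.7385,-6.1937) cross=-55.999
θ=303°:   branch - wants cross < 0 → take C=(8.7385,-6.1937) (cross=-55.999)
θ=303°: ex = (C−B)/|BC| = (0.8881,-0.4597); ey = (0.4597,0.8881)
θ=303°: P = B + 1.72·ex + 0.88·ey = (3.5659,-2.5252)

θ=24°: 4.46 0.34
θ=50°: 3.63 1.38
θ=252°: 0.95 -2.40
θ=303°: 3.57 -2.53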